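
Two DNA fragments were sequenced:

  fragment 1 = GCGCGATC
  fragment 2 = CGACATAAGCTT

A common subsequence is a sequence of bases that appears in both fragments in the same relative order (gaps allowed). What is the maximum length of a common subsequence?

6

Match C [2,1], then G [3,2], then C [4,4], then A [6,5], then T [7,6], then C [8,10] — 6 bases in the same relative order in both. The LCS DP gives dp[8][12] = 6, so this is optimal.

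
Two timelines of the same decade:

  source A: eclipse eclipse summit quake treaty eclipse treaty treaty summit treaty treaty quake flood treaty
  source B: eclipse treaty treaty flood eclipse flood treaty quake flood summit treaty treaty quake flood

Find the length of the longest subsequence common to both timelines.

9

Taking eclipse at source A[1]=source B[1] → treaty at source A[5]=source B[3] → eclipse at source A[6]=source B[5] → treaty at source A[7]=source B[7] → summit at source A[9]=source B[10] → treaty at source A[10]=source B[11] → treaty at source A[11]=source B[12] → quake at source A[12]=source B[13] → flood at source A[13]=source B[14] gives a common subsequence of length 9. dp[14][14] = 9 confirms this is the maximum.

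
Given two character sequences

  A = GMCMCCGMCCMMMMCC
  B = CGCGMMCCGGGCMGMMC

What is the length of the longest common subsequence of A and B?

Pick G (A #1, B #4) → M (A #2, B #5) → M (A #4, B #6) → C (A #5, B #7) → C (A #6, B #8) → G (A #7, B #11) → C (A #10, B #12) → M (A #11, B #13) → M (A #13, B #15) → M (A #14, B #16) → C (A #16, B #17); all 11 characters appear in both, in order, and the DP table's final entry dp[16][17] is also 11, so no common subsequence is longer.

11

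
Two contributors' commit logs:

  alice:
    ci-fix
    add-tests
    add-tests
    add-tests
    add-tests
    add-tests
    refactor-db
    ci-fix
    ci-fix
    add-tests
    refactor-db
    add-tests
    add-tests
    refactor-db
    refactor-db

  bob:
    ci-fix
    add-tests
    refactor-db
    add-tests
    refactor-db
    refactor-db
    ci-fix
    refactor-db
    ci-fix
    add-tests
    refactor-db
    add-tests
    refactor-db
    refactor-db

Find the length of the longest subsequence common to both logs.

Pick ci-fix [1,1], add-tests [2,2], add-tests [3,4], refactor-db [7,6], ci-fix [8,7], ci-fix [9,9], add-tests [10,10], refactor-db [11,11], add-tests [13,12], refactor-db [14,13], refactor-db [15,14]; all 11 commits appear in both, in order. dp[15][14] = 11 confirms this is the maximum.

11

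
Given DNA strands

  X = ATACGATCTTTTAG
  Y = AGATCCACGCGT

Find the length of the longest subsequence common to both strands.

7

One common subsequence of length 7: A (X #1, Y #3), then T (X #2, Y #4), then A (X #3, Y #7), then C (X #4, Y #8), then G (X #5, Y #9), then C (X #8, Y #10), then T (X #12, Y #12), and the DP table's final entry dp[14][12] is also 7, so no common subsequence is longer.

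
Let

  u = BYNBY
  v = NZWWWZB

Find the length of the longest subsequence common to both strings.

Let dp[i][j] be the LCS length of the first i characters of u and the first j characters of v. dp[i][j] = dp[i-1][j-1]+1 when the i-th and j-th characters match, else max(dp[i-1][j], dp[i][j-1]).
    ·  N  Z  W  W  W  Z  B
 ·  0  0  0  0  0  0  0  0
 B  0  0  0  0  0  0  0  1
 Y  0  0  0  0  0  0  0  1
 N  0  1  1  1  1  1  1  1
 B  0  1  1  1  1  1  1  2
 Y  0  1  1  1  1  1  1  2
dp[5][7] = 2. One LCS (by backtracking along matches): NB.

2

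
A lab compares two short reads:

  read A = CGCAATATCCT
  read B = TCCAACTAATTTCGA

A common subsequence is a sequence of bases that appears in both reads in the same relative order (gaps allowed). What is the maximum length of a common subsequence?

Match C at read A[1]=read B[2] → C at read A[3]=read B[3] → A at read A[4]=read B[4] → A at read A[5]=read B[5] → T at read A[6]=read B[7] → A at read A[7]=read B[9] → T at read A[8]=read B[12] → C at read A[9]=read B[13] — 8 bases in the same relative order in both. dp[11][15] = 8 confirms this is the maximum.

8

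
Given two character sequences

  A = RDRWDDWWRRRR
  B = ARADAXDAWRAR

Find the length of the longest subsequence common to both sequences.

Let dp[i][j] be the LCS length of the first i characters of A and the first j characters of B. dp[i][j] = dp[i-1][j-1]+1 when the i-th and j-th characters match, else max(dp[i-1][j], dp[i][j-1]).
    ·  A  R  A  D  A  X  D  A  W  R  A  R
 ·  0  0  0  0  0  0  0  0  0  0  0  0  0
 R  0  0  1  1  1  1  1  1  1  1  1  1  1
 D  0  0  1  1  2  2  2  2  2  2  2  2  2
 R  0  0  1  1  2  2  2  2  2  2  3  3  3
 W  0  0  1  1  2  2  2  2  2  3  3  3  3
 D  0  0  1  1  2  2  2  3  3  3  3  3  3
 D  0  0  1  1  2  2  2  3  3  3  3  3  3
 W  0  0  1  1  2  2  2  3  3  4  4  4  4
 W  0  0  1  1  2  2  2  3  3  4  4  4  4
 R  0  0  1  1  2  2  2  3  3  4  5  5  5
 R  0  0  1  1  2  2  2  3  3  4  5  5  6
 R  0  0  1  1  2  2  2  3  3  4  5  5  6
 R  0  0  1  1  2  2  2  3  3  4  5  5  6
dp[12][12] = 6. One LCS (by backtracking along matches): RDDWRR.

6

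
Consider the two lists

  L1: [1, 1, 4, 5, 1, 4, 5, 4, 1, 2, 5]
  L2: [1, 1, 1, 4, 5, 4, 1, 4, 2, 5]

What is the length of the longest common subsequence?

9

Pick 1 [1,1] → 1 [2,2] → 1 [5,3] → 4 [6,4] → 5 [7,5] → 4 [8,6] → 1 [9,7] → 2 [10,9] → 5 [11,10]; all 9 values appear in both, in order. The LCS DP gives dp[11][10] = 9, so this is optimal.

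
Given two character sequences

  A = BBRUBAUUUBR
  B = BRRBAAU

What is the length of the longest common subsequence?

Let dp[i][j] be the LCS length of the first i characters of A and the first j characters of B. dp[i][j] = dp[i-1][j-1]+1 when the i-th and j-th characters match, else max(dp[i-1][j], dp[i][j-1]).
    ·  B  R  R  B  A  A  U
 ·  0  0  0  0  0  0  0  0
 B  0  1  1  1  1  1  1  1
 B  0  1  1  1  2  2  2  2
 R  0  1  2  2  2  2  2  2
 U  0  1  2  2  2  2  2  3
 B  0  1  2  2  3  3  3  3
 A  0  1  2  2  3  4  4  4
 U  0  1  2  2  3  4  4  5
 U  0  1  2  2  3  4  4  5
 U  0  1  2  2  3  4  4  5
 B  0  1  2  2  3  4  4  5
 R  0  1  2  3  3  4  4  5
dp[11][7] = 5. One LCS (by backtracking along matches): BRBAU.

5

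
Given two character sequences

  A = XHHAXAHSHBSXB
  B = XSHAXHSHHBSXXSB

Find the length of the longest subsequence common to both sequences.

Match X (A #1, B #1), then H (A #3, B #3), then A (A #4, B #4), then X (A #5, B #5), then H (A #7, B #6), then S (A #8, B #7), then H (A #9, B #9), then B (A #10, B #10), then S (A #11, B #11), then X (A #12, B #13), then B (A #13, B #15) — 11 characters in the same relative order in both. The LCS DP gives dp[13][15] = 11, so this is optimal.

11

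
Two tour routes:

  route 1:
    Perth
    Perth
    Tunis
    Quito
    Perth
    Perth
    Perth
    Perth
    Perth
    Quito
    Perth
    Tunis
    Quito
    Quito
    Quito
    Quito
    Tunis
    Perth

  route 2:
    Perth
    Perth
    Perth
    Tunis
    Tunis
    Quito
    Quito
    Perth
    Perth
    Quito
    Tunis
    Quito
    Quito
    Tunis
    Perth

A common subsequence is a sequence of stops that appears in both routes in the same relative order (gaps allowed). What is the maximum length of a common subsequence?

12

Pick Perth (route 1 #1, route 2 #2), Perth (route 1 #2, route 2 #3), Tunis (route 1 #3, route 2 #5), Quito (route 1 #4, route 2 #7), Perth (route 1 #8, route 2 #8), Perth (route 1 #9, route 2 #9), Quito (route 1 #10, route 2 #10), Tunis (route 1 #12, route 2 #11), Quito (route 1 #15, route 2 #12), Quito (route 1 #16, route 2 #13), Tunis (route 1 #17, route 2 #14), Perth (route 1 #18, route 2 #15); all 12 stops appear in both, in order. Since dp[18][15] = 12, nothing longer is possible.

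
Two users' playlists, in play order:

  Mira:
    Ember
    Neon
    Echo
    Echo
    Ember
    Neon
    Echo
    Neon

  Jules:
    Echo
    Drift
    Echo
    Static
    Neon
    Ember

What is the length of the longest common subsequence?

3

One common subsequence of length 3: Echo (Mira #3, Jules #1), then Echo (Mira #4, Jules #3), then Ember (Mira #5, Jules #6). The LCS DP gives dp[8][6] = 3, so this is optimal.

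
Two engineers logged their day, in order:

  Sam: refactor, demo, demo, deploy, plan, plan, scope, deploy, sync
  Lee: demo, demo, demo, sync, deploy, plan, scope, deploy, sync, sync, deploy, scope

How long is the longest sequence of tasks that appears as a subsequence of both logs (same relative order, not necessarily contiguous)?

7

One common subsequence of length 7: demo (Sam #2, Lee #2); then demo (Sam #3, Lee #3); then deploy (Sam #4, Lee #5); then plan (Sam #6, Lee #6); then scope (Sam #7, Lee #7); then deploy (Sam #8, Lee #8); then sync (Sam #9, Lee #10). dp[9][12] = 7 confirms this is the maximum.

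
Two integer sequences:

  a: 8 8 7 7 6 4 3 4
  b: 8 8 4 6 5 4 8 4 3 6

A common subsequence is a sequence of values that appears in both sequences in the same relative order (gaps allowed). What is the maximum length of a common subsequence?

5

Let dp[i][j] be the LCS length of the first i values of a and the first j values of b. dp[i][j] = dp[i-1][j-1]+1 when the i-th and j-th values match, else max(dp[i-1][j], dp[i][j-1]).
    ·  8  8  4  6  5  4  8  4  3  6
 ·  0  0  0  0  0  0  0  0  0  0  0
 8  0  1  1  1  1  1  1  1  1  1  1
 8  0  1  2  2  2  2  2  2  2  2  2
 7  0  1  2  2  2  2  2  2  2  2  2
 7  0  1  2  2  2  2  2  2  2  2  2
 6  0  1  2  2  3  3  3  3  3  3  3
 4  0  1  2  3  3  3  4  4  4  4  4
 3  0  1  2  3  3  3  4  4  4  5  5
 4  0  1  2  3  3  3  4  4  5  5  5
dp[8][10] = 5. One LCS (by backtracking along matches): 8, 8, 6, 4, 3.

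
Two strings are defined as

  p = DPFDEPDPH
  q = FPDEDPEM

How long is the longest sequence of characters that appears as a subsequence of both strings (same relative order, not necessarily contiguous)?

Let dp[i][j] be the LCS length of the first i characters of p and the first j characters of q. dp[i][j] = dp[i-1][j-1]+1 when the i-th and j-th characters match, else max(dp[i-1][j], dp[i][j-1]).
    ·  F  P  D  E  D  P  E  M
 ·  0  0  0  0  0  0  0  0  0
 D  0  0  0  1  1  1  1  1  1
 P  0  0  1  1  1  1  2  2  2
 F  0  1  1  1  1  1  2  2  2
 D  0  1  1  2  2  2  2  2  2
 E  0  1  1  2  3  3  3  3  3
 P  0  1  2  2  3  3  4  4  4
 D  0  1  2  3  3  4  4  4  4
 P  0  1  2  3  3  4  5  5  5
 H  0  1  2  3  3  4  5  5  5
dp[9][8] = 5. One LCS (by backtracking along matches): PDEDP.

5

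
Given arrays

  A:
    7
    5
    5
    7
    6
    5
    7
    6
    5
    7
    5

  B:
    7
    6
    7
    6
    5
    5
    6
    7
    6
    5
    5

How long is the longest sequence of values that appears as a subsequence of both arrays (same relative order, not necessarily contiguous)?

Pick 7 at A[1]=B[3], then 5 at A[2]=B[5], then 5 at A[3]=B[6], then 6 at A[5]=B[7], then 7 at A[7]=B[8], then 6 at A[8]=B[9], then 5 at A[9]=B[10], then 5 at A[11]=B[11]; all 8 values appear in both, in order, and the DP table's final entry dp[11][11] is also 8, so no common subsequence is longer.

8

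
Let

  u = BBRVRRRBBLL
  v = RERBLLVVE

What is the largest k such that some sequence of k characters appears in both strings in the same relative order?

Let dp[i][j] be the LCS length of the first i characters of u and the first j characters of v. dp[i][j] = dp[i-1][j-1]+1 when the i-th and j-th characters match, else max(dp[i-1][j], dp[i][j-1]).
    ·  R  E  R  B  L  L  V  V  E
 ·  0  0  0  0  0  0  0  0  0  0
 B  0  0  0  0  1  1  1  1  1  1
 B  0  0  0  0  1  1  1  1  1  1
 R  0  1  1  1  1  1  1  1  1  1
 V  0  1  1  1  1  1  1  2  2  2
 R  0  1  1  2  2  2  2  2  2  2
 R  0  1  1  2  2  2  2  2  2  2
 R  0  1  1  2  2  2  2  2  2  2
 B  0  1  1  2  3  3  3  3  3  3
 B  0  1  1  2  3  3  3  3  3  3
 L  0  1  1  2  3  4  4  4  4  4
 L  0  1  1  2  3  4  5  5  5  5
dp[11][9] = 5. One LCS (by backtracking along matches): RRBLL.

5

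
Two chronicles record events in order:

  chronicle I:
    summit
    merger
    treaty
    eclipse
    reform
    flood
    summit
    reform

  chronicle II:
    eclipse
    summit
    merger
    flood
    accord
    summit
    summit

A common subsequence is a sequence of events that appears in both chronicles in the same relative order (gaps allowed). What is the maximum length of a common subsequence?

Pick summit [1,2], merger [2,3], flood [6,4], summit [7,7]; all 4 events appear in both, in order. The LCS DP gives dp[8][7] = 4, so this is optimal.

4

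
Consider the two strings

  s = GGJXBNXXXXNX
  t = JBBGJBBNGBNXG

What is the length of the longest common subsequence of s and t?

Taking G [2,4], J [3,5], B [5,7], N [6,8], N [11,11], X [12,12] gives a common subsequence of length 6. Since dp[12][13] = 6, nothing longer is possible.

6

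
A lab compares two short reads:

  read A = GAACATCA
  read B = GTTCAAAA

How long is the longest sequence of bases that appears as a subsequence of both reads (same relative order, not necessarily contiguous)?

5

One common subsequence of length 5: G (read A #1, read B #1), A (read A #2, read B #5), A (read A #3, read B #6), A (read A #5, read B #7), A (read A #8, read B #8). Since dp[8][8] = 5, nothing longer is possible.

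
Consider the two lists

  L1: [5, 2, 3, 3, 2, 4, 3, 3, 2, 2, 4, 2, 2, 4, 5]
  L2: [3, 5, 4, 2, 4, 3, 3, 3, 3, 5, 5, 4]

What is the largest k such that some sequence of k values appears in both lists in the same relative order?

7

One common subsequence of length 7: 5 at L1[1]=L2[2] → 2 at L1[2]=L2[4] → 3 at L1[3]=L2[6] → 3 at L1[4]=L2[7] → 3 at L1[7]=L2[8] → 3 at L1[8]=L2[9] → 4 at L1[14]=L2[12]. Since dp[15][12] = 7, nothing longer is possible.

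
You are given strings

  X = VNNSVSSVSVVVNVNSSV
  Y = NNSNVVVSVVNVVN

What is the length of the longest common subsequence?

11

One common subsequence of length 11: N (X #2, Y #1), then N (X #3, Y #2), then S (X #4, Y #3), then V (X #5, Y #6), then V (X #8, Y #7), then S (X #9, Y #8), then V (X #10, Y #9), then V (X #11, Y #10), then V (X #12, Y #12), then V (X #14, Y #13), then N (X #15, Y #14). The LCS DP gives dp[18][14] = 11, so this is optimal.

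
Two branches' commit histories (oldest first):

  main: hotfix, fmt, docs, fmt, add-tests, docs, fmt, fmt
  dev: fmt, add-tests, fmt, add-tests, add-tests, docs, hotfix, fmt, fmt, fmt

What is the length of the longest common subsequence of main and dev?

One common subsequence of length 6: fmt [2,1], fmt [4,3], add-tests [5,5], docs [6,6], fmt [7,9], fmt [8,10]. The LCS DP gives dp[8][10] = 6, so this is optimal.

6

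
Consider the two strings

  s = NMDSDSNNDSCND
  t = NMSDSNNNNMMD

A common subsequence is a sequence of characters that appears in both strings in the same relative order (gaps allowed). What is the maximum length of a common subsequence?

One common subsequence of length 9: N at s[1]=t[1]; then M at s[2]=t[2]; then S at s[4]=t[3]; then D at s[5]=t[4]; then S at s[6]=t[5]; then N at s[7]=t[7]; then N at s[8]=t[8]; then N at s[12]=t[9]; then D at s[13]=t[12], and the DP table's final entry dp[13][12] is also 9, so no common subsequence is longer.

9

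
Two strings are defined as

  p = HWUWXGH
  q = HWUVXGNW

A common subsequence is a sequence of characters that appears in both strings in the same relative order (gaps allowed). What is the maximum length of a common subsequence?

Let dp[i][j] be the LCS length of the first i characters of p and the first j characters of q. dp[i][j] = dp[i-1][j-1]+1 when the i-th and j-th characters match, else max(dp[i-1][j], dp[i][j-1]).
    ·  H  W  U  V  X  G  N  W
 ·  0  0  0  0  0  0  0  0  0
 H  0  1  1  1  1  1  1  1  1
 W  0  1  2  2  2  2  2  2  2
 U  0  1  2  3  3  3  3  3  3
 W  0  1  2  3  3  3  3  3  4
 X  0  1  2  3  3  4  4  4  4
 G  0  1  2  3  3  4  5  5  5
 H  0  1  2  3  3  4  5  5  5
dp[7][8] = 5. One LCS (by backtracking along matches): HWUXG.

5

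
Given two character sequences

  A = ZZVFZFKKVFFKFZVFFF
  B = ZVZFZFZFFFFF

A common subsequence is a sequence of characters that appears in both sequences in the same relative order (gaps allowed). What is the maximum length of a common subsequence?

Pick Z (A #1, B #1), then Z (A #2, B #3), then F (A #4, B #4), then Z (A #5, B #5), then F (A #6, B #6), then F (A #11, B #8), then F (A #13, B #9), then F (A #16, B #10), then F (A #17, B #11), then F (A #18, B #12); all 10 characters appear in both, in order. dp[18][12] = 10 confirms this is the maximum.

10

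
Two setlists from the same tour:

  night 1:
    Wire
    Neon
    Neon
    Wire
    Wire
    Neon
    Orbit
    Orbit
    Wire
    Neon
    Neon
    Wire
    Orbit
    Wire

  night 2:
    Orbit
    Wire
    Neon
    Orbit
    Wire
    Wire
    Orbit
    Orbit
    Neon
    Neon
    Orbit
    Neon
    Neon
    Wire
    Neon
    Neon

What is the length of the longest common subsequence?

Taking Wire at night 1[1]=night 2[2]; then Neon at night 1[2]=night 2[3]; then Wire at night 1[4]=night 2[5]; then Wire at night 1[5]=night 2[6]; then Orbit at night 1[7]=night 2[7]; then Orbit at night 1[8]=night 2[8]; then Neon at night 1[10]=night 2[9]; then Neon at night 1[11]=night 2[10]; then Orbit at night 1[13]=night 2[11]; then Wire at night 1[14]=night 2[14] gives a common subsequence of length 10. dp[14][16] = 10 confirms this is the maximum.

10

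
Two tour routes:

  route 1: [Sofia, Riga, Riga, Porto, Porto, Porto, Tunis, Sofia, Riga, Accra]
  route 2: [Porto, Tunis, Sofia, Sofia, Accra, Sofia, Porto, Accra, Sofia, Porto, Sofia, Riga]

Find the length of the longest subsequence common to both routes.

Taking Sofia (route 1 #1, route 2 #6), Porto (route 1 #4, route 2 #7), Porto (route 1 #6, route 2 #10), Sofia (route 1 #8, route 2 #11), Riga (route 1 #9, route 2 #12) gives a common subsequence of length 5. The LCS DP gives dp[10][12] = 5, so this is optimal.

5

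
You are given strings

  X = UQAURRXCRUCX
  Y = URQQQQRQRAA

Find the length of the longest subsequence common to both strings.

Let dp[i][j] be the LCS length of the first i characters of X and the first j characters of Y. dp[i][j] = dp[i-1][j-1]+1 when the i-th and j-th characters match, else max(dp[i-1][j], dp[i][j-1]).
    ·  U  R  Q  Q  Q  Q  R  Q  R  A  A
 ·  0  0  0  0  0  0  0  0  0  0  0  0
 U  0  1  1  1  1  1  1  1  1  1  1  1
 Q  0  1  1  2  2  2  2  2  2  2  2  2
 A  0  1  1  2  2  2  2  2  2  2  3  3
 U  0  1  1  2  2  2  2  2  2  2  3  3
 R  0  1  2  2  2  2  2  3  3  3  3  3
 R  0  1  2  2  2  2  2  3  3  4  4  4
 X  0  1  2  2  2  2  2  3  3  4  4  4
 C  0  1  2  2  2  2  2  3  3  4  4  4
 R  0  1  2  2  2  2  2  3  3  4  4  4
 U  0  1  2  2  2  2  2  3  3  4  4  4
 C  0  1  2  2  2  2  2  3  3  4  4  4
 X  0  1  2  2  2  2  2  3  3  4  4  4
dp[12][11] = 4. One LCS (by backtracking along matches): UQRR.

4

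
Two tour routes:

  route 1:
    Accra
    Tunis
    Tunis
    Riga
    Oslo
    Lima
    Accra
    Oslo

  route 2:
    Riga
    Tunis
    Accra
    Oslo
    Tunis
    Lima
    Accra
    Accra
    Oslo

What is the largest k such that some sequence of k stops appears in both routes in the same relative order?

One common subsequence of length 5: Accra at route 1[1]=route 2[3]; then Tunis at route 1[3]=route 2[5]; then Lima at route 1[6]=route 2[6]; then Accra at route 1[7]=route 2[8]; then Oslo at route 1[8]=route 2[9]. Since dp[8][9] = 5, nothing longer is possible.

5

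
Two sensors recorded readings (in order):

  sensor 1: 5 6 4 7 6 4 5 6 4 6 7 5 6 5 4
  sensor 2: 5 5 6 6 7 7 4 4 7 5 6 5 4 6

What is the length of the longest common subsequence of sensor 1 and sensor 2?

10

Pick 5 [1,2], then 6 [2,4], then 7 [4,6], then 4 [6,7], then 4 [9,8], then 7 [11,9], then 5 [12,10], then 6 [13,11], then 5 [14,12], then 4 [15,13]; all 10 values appear in both, in order. Since dp[15][14] = 10, nothing longer is possible.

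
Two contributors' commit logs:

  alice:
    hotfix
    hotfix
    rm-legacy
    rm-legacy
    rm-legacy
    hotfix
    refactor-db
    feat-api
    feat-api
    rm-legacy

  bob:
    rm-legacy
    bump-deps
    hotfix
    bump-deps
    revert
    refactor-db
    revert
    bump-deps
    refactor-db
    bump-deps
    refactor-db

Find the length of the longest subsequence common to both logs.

3

One common subsequence of length 3: rm-legacy [3,1] → hotfix [6,3] → refactor-db [7,11]. Since dp[10][11] = 3, nothing longer is possible.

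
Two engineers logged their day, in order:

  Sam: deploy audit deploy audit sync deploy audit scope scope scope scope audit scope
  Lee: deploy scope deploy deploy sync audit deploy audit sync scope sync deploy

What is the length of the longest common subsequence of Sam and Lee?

Taking deploy (Sam #1, Lee #4); then audit (Sam #2, Lee #6); then deploy (Sam #3, Lee #7); then audit (Sam #4, Lee #8); then sync (Sam #5, Lee #11); then deploy (Sam #6, Lee #12) gives a common subsequence of length 6, and the DP table's final entry dp[13][12] is also 6, so no common subsequence is longer.

6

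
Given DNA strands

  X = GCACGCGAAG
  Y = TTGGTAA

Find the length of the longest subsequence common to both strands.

One common subsequence of length 4: G [1,3], then G [5,4], then A [8,6], then A [9,7], and the DP table's final entry dp[10][7] is also 4, so no common subsequence is longer.

4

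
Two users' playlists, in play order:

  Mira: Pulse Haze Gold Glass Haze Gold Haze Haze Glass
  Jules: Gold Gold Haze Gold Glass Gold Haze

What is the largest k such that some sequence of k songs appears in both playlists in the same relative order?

5

Taking Haze [2,3]; then Gold [3,4]; then Glass [4,5]; then Gold [6,6]; then Haze [8,7] gives a common subsequence of length 5. The LCS DP gives dp[9][7] = 5, so this is optimal.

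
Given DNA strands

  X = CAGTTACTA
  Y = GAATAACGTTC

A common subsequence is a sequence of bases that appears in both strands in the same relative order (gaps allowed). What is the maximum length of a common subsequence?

5

Let dp[i][j] be the LCS length of the first i bases of X and the first j bases of Y. dp[i][j] = dp[i-1][j-1]+1 when the i-th and j-th bases match, else max(dp[i-1][j], dp[i][j-1]).
    ·  G  A  A  T  A  A  C  G  T  T  C
 ·  0  0  0  0  0  0  0  0  0  0  0  0
 C  0  0  0  0  0  0  0  1  1  1  1  1
 A  0  0  1  1  1  1  1  1  1  1  1  1
 G  0  1  1  1  1  1  1  1  2  2  2  2
 T  0  1  1  1  2  2  2  2  2  3  3  3
 T  0  1  1  1  2  2  2  2  2  3  4  4
 A  0  1  2  2  2  3  3  3  3  3  4  4
 C  0  1  2  2  2  3  3  4  4  4  4  5
 T  0  1  2  2  3  3  3  4  4  5  5  5
 A  0  1  2  3  3  4  4  4  4  5  5  5
dp[9][11] = 5. One LCS (by backtracking along matches): CGTTC.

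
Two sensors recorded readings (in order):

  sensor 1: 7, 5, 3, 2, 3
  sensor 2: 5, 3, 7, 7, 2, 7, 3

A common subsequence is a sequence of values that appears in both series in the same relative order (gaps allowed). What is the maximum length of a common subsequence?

4

Match 5 (sensor 1 #2, sensor 2 #1); then 3 (sensor 1 #3, sensor 2 #2); then 2 (sensor 1 #4, sensor 2 #5); then 3 (sensor 1 #5, sensor 2 #7) — 4 values in the same relative order in both. dp[5][7] = 4 confirms this is the maximum.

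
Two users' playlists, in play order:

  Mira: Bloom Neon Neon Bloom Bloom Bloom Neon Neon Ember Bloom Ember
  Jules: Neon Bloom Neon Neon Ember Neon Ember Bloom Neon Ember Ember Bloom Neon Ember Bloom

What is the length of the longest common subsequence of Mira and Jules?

8

Pick Bloom [1,2], then Neon [2,4], then Neon [3,6], then Bloom [4,8], then Bloom [6,12], then Neon [8,13], then Ember [9,14], then Bloom [10,15]; all 8 songs appear in both, in order, and the DP table's final entry dp[11][15] is also 8, so no common subsequence is longer.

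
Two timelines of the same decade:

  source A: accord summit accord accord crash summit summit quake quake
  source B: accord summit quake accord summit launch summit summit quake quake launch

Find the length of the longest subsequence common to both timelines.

Taking accord at source A[1]=source B[1], summit at source A[2]=source B[2], accord at source A[3]=source B[4], summit at source A[6]=source B[7], summit at source A[7]=source B[8], quake at source A[8]=source B[9], quake at source A[9]=source B[10] gives a common subsequence of length 7. The LCS DP gives dp[9][11] = 7, so this is optimal.

7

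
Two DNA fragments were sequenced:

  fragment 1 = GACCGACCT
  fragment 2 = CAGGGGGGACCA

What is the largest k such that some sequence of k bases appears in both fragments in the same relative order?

Let dp[i][j] be the LCS length of the first i bases of fragment 1 and the first j bases of fragment 2. dp[i][j] = dp[i-1][j-1]+1 when the i-th and j-th bases match, else max(dp[i-1][j], dp[i][j-1]).
    ·  C  A  G  G  G  G  G  G  A  C  C  A
 ·  0  0  0  0  0  0  0  0  0  0  0  0  0
 G  0  0  0  1  1  1  1  1  1  1  1  1  1
 A  0  0  1  1  1  1  1  1  1  2  2  2  2
 C  0  1  1  1  1  1  1  1  1  2  3  3  3
 C  0  1  1  1  1  1  1  1  1  2  3  4  4
 G  0  1  1  2  2  2  2  2  2  2  3  4  4
 A  0  1  2  2  2  2  2  2  2  3  3  4  5
 C  0  1  2  2  2  2  2  2  2  3  4  4  5
 C  0  1  2  2  2  2  2  2  2  3  4  5  5
 T  0  1  2  2  2  2  2  2  2  3  4  5  5
dp[9][12] = 5. One LCS (by backtracking along matches): GACCA.

5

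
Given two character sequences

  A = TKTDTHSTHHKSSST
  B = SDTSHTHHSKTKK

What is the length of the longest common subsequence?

Taking D (A #4, B #2); then T (A #5, B #3); then H (A #6, B #5); then T (A #8, B #6); then H (A #9, B #7); then H (A #10, B #8); then K (A #11, B #10); then T (A #15, B #11) gives a common subsequence of length 8. The LCS DP gives dp[15][13] = 8, so this is optimal.

8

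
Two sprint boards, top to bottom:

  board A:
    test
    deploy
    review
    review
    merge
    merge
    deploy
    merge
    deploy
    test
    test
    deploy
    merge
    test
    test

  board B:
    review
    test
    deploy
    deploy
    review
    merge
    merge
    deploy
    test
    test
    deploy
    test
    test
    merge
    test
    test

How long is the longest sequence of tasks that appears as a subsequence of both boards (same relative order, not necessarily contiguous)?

12

Taking test at board A[1]=board B[2], then deploy at board A[2]=board B[4], then review at board A[4]=board B[5], then merge at board A[5]=board B[6], then merge at board A[6]=board B[7], then deploy at board A[7]=board B[8], then deploy at board A[9]=board B[11], then test at board A[10]=board B[12], then test at board A[11]=board B[13], then merge at board A[13]=board B[14], then test at board A[14]=board B[15], then test at board A[15]=board B[16] gives a common subsequence of length 12. The LCS DP gives dp[15][16] = 12, so this is optimal.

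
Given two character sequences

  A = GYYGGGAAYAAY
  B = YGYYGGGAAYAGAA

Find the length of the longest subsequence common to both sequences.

11

Taking G at A[1]=B[2], Y at A[2]=B[3], Y at A[3]=B[4], G at A[4]=B[5], G at A[5]=B[6], G at A[6]=B[7], A at A[7]=B[8], A at A[8]=B[9], Y at A[9]=B[10], A at A[10]=B[13], A at A[11]=B[14] gives a common subsequence of length 11. The LCS DP gives dp[12][14] = 11, so this is optimal.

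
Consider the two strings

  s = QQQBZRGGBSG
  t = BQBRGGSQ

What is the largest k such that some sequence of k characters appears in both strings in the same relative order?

6

One common subsequence of length 6: Q at s[3]=t[2], then B at s[4]=t[3], then R at s[6]=t[4], then G at s[7]=t[5], then G at s[8]=t[6], then S at s[10]=t[7]. The LCS DP gives dp[11][8] = 6, so this is optimal.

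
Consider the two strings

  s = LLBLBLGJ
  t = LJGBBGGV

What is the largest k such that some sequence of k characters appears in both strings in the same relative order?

4

Taking L [1,1], B [3,4], B [5,5], G [7,7] gives a common subsequence of length 4. Since dp[8][8] = 4, nothing longer is possible.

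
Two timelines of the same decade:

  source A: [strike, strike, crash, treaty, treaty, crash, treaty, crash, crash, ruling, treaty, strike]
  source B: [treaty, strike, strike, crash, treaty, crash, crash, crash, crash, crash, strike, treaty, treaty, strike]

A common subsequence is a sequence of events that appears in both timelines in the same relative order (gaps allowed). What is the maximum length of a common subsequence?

9

Match strike (source A #1, source B #2), then strike (source A #2, source B #3), then crash (source A #3, source B #4), then treaty (source A #4, source B #5), then crash (source A #6, source B #8), then crash (source A #8, source B #9), then crash (source A #9, source B #10), then treaty (source A #11, source B #13), then strike (source A #12, source B #14) — 9 events in the same relative order in both, and the DP table's final entry dp[12][14] is also 9, so no common subsequence is longer.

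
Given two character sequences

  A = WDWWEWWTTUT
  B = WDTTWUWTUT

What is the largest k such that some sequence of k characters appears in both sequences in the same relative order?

7

Pick W at A[1]=B[1], D at A[2]=B[2], W at A[3]=B[5], W at A[7]=B[7], T at A[9]=B[8], U at A[10]=B[9], T at A[11]=B[10]; all 7 characters appear in both, in order. Since dp[11][10] = 7, nothing longer is possible.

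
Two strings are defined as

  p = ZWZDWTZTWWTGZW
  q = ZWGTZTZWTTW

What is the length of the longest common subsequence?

8

Pick Z at p[1]=q[1], then W at p[2]=q[2], then Z at p[3]=q[5], then T at p[6]=q[6], then Z at p[7]=q[7], then T at p[8]=q[9], then T at p[11]=q[10], then W at p[14]=q[11]; all 8 characters appear in both, in order, and the DP table's final entry dp[14][11] is also 8, so no common subsequence is longer.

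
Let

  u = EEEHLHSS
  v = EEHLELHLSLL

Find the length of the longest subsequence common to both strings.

6

Match E [1,1], then E [2,2], then E [3,5], then H [4,7], then L [5,8], then S [7,9] — 6 characters in the same relative order in both. The LCS DP gives dp[8][11] = 6, so this is optimal.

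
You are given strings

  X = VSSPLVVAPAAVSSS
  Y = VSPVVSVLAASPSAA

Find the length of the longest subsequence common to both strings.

Match V at X[1]=Y[1] → S at X[3]=Y[2] → P at X[4]=Y[3] → V at X[6]=Y[5] → V at X[7]=Y[7] → A at X[8]=Y[10] → P at X[9]=Y[12] → A at X[10]=Y[14] → A at X[11]=Y[15] — 9 characters in the same relative order in both. The LCS DP gives dp[15][15] = 9, so this is optimal.

9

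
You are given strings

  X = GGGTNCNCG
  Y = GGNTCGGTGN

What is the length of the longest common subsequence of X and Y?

Taking G (X #1, Y #2), then G (X #2, Y #6), then G (X #3, Y #7), then T (X #4, Y #8), then N (X #7, Y #10) gives a common subsequence of length 5. Since dp[9][10] = 5, nothing longer is possible.

5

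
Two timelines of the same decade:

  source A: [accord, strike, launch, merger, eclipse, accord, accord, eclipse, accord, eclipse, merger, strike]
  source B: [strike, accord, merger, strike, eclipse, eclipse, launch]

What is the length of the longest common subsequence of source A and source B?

4

Taking accord at source A[1]=source B[2], strike at source A[2]=source B[4], eclipse at source A[5]=source B[5], eclipse at source A[8]=source B[6] gives a common subsequence of length 4. The LCS DP gives dp[12][7] = 4, so this is optimal.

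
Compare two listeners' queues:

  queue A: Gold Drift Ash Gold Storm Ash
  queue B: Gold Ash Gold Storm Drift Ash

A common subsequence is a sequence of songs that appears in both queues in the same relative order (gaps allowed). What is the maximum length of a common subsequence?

One common subsequence of length 5: Gold [1,1]; then Ash [3,2]; then Gold [4,3]; then Storm [5,4]; then Ash [6,6]. Since dp[6][6] = 5, nothing longer is possible.

5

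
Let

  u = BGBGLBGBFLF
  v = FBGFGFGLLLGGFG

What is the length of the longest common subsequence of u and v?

Pick B at u[1]=v[2] → G at u[2]=v[5] → G at u[4]=v[7] → L at u[5]=v[10] → G at u[7]=v[12] → F at u[9]=v[13]; all 6 characters appear in both, in order. The LCS DP gives dp[11][14] = 6, so this is optimal.

6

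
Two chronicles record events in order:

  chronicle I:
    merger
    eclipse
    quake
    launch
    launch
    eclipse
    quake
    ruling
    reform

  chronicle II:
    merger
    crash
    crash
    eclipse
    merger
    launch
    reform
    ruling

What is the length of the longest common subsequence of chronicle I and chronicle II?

Pick merger (chronicle I #1, chronicle II #1); then eclipse (chronicle I #2, chronicle II #4); then launch (chronicle I #4, chronicle II #6); then ruling (chronicle I #8, chronicle II #8); all 4 events appear in both, in order. dp[9][8] = 4 confirms this is the maximum.

4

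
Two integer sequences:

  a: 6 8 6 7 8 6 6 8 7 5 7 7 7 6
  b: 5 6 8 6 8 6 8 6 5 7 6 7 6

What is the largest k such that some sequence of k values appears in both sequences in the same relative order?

Pick 6 (a #1, b #2); then 8 (a #2, b #3); then 6 (a #3, b #4); then 8 (a #5, b #5); then 6 (a #6, b #6); then 6 (a #7, b #8); then 5 (a #10, b #9); then 7 (a #11, b #10); then 7 (a #13, b #12); then 6 (a #14, b #13); all 10 values appear in both, in order. Since dp[14][13] = 10, nothing longer is possible.

10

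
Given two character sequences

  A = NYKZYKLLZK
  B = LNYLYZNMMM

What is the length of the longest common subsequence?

4

Let dp[i][j] be the LCS length of the first i characters of A and the first j characters of B. dp[i][j] = dp[i-1][j-1]+1 when the i-th and j-th characters match, else max(dp[i-1][j], dp[i][j-1]).
    ·  L  N  Y  L  Y  Z  N  M  M  M
 ·  0  0  0  0  0  0  0  0  0  0  0
 N  0  0  1  1  1  1  1  1  1  1  1
 Y  0  0  1  2  2  2  2  2  2  2  2
 K  0  0  1  2  2  2  2  2  2  2  2
 Z  0  0  1  2  2  2  3  3  3  3  3
 Y  0  0  1  2  2  3  3  3  3  3  3
 K  0  0  1  2  2  3  3  3  3  3  3
 L  0  1  1  2  3  3  3  3  3  3  3
 L  0  1  1  2  3  3  3  3  3  3  3
 Z  0  1  1  2  3  3  4  4  4  4  4
 K  0  1  1  2  3  3  4  4  4  4  4
dp[10][10] = 4. One LCS (by backtracking along matches): NYYZ.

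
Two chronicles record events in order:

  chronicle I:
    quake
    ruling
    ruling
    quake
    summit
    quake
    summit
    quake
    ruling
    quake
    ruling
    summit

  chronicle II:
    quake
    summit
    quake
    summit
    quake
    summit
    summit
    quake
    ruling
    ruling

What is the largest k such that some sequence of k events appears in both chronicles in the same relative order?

Pick quake [1,1]; then quake [4,3]; then summit [5,4]; then quake [6,5]; then summit [7,7]; then quake [8,8]; then ruling [9,9]; then ruling [11,10]; all 8 events appear in both, in order. Since dp[12][10] = 8, nothing longer is possible.

8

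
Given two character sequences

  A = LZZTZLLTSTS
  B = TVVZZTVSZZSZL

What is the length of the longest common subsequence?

5

Match Z (A #2, B #4); then Z (A #3, B #5); then T (A #4, B #6); then Z (A #5, B #12); then L (A #7, B #13) — 5 characters in the same relative order in both. Since dp[11][13] = 5, nothing longer is possible.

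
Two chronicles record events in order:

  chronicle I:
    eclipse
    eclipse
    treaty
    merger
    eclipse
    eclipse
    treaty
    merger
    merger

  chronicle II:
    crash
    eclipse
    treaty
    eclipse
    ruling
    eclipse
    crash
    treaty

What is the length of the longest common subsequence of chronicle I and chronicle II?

5

One common subsequence of length 5: eclipse at chronicle I[2]=chronicle II[2] → treaty at chronicle I[3]=chronicle II[3] → eclipse at chronicle I[5]=chronicle II[4] → eclipse at chronicle I[6]=chronicle II[6] → treaty at chronicle I[7]=chronicle II[8], and the DP table's final entry dp[9][8] is also 5, so no common subsequence is longer.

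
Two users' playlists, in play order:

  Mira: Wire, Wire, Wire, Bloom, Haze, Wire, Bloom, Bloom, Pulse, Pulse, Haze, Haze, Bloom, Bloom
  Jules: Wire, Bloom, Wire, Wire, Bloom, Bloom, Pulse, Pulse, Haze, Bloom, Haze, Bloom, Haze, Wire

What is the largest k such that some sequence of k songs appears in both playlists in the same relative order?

10

Taking Wire at Mira[1]=Jules[1], Wire at Mira[3]=Jules[3], Wire at Mira[6]=Jules[4], Bloom at Mira[7]=Jules[5], Bloom at Mira[8]=Jules[6], Pulse at Mira[9]=Jules[7], Pulse at Mira[10]=Jules[8], Haze at Mira[11]=Jules[9], Haze at Mira[12]=Jules[11], Bloom at Mira[13]=Jules[12] gives a common subsequence of length 10. dp[14][14] = 10 confirms this is the maximum.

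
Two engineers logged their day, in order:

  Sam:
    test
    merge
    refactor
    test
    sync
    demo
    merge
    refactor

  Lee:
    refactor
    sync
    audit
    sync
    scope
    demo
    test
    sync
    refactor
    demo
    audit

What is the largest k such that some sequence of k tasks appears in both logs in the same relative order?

4

Match refactor (Sam #3, Lee #1) → test (Sam #4, Lee #7) → sync (Sam #5, Lee #8) → demo (Sam #6, Lee #10) — 4 tasks in the same relative order in both. Since dp[8][11] = 4, nothing longer is possible.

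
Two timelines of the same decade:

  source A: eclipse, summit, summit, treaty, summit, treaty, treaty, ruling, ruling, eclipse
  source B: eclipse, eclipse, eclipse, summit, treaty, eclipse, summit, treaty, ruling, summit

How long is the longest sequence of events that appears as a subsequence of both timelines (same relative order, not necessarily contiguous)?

Match eclipse at source A[1]=source B[3], then summit at source A[3]=source B[4], then treaty at source A[4]=source B[5], then summit at source A[5]=source B[7], then treaty at source A[7]=source B[8], then ruling at source A[8]=source B[9] — 6 events in the same relative order in both, and the DP table's final entry dp[10][10] is also 6, so no common subsequence is longer.

6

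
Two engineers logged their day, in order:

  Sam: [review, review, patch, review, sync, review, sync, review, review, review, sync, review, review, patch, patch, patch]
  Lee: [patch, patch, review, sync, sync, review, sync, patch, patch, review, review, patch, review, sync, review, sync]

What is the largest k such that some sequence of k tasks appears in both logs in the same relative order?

One common subsequence of length 10: patch (Sam #3, Lee #2), then review (Sam #4, Lee #3), then sync (Sam #5, Lee #5), then review (Sam #6, Lee #6), then sync (Sam #7, Lee #7), then review (Sam #8, Lee #10), then review (Sam #9, Lee #11), then review (Sam #10, Lee #13), then sync (Sam #11, Lee #14), then review (Sam #12, Lee #15). The LCS DP gives dp[16][16] = 10, so this is optimal.

10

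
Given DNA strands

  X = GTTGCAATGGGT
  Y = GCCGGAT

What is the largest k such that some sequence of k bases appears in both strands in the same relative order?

One common subsequence of length 5: G [1,1], C [5,3], G [9,4], G [10,5], T [12,7], and the DP table's final entry dp[12][7] is also 5, so no common subsequence is longer.

5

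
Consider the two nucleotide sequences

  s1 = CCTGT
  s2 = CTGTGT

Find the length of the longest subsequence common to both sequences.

4

Pick C (s1 #1, s2 #1); then T (s1 #3, s2 #4); then G (s1 #4, s2 #5); then T (s1 #5, s2 #6); all 4 bases appear in both, in order, and the DP table's final entry dp[5][6] is also 4, so no common subsequence is longer.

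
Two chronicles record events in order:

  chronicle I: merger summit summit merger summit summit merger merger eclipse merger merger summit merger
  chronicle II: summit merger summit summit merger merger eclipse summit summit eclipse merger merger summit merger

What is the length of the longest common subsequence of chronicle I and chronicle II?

11

Pick merger (chronicle I #1, chronicle II #2), then summit (chronicle I #2, chronicle II #3), then summit (chronicle I #3, chronicle II #4), then merger (chronicle I #4, chronicle II #6), then summit (chronicle I #5, chronicle II #8), then summit (chronicle I #6, chronicle II #9), then eclipse (chronicle I #9, chronicle II #10), then merger (chronicle I #10, chronicle II #11), then merger (chronicle I #11, chronicle II #12), then summit (chronicle I #12, chronicle II #13), then merger (chronicle I #13, chronicle II #14); all 11 events appear in both, in order, and the DP table's final entry dp[13][14] is also 11, so no common subsequence is longer.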